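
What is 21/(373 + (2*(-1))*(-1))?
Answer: 7/125 ≈ 0.056000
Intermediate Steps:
21/(373 + (2*(-1))*(-1)) = 21/(373 - 2*(-1)) = 21/(373 + 2) = 21/375 = (1/375)*21 = 7/125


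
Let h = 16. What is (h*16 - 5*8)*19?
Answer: 4104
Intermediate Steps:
(h*16 - 5*8)*19 = (16*16 - 5*8)*19 = (256 - 40)*19 = 216*19 = 4104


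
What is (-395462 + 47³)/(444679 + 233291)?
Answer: -97213/225990 ≈ -0.43016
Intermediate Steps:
(-395462 + 47³)/(444679 + 233291) = (-395462 + 103823)/677970 = -291639*1/677970 = -97213/225990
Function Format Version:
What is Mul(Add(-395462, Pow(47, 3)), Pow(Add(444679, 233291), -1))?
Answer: Rational(-97213, 225990) ≈ -0.43016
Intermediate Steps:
Mul(Add(-395462, Pow(47, 3)), Pow(Add(444679, 233291), -1)) = Mul(Add(-395462, 103823), Pow(677970, -1)) = Mul(-291639, Rational(1, 677970)) = Rational(-97213, 225990)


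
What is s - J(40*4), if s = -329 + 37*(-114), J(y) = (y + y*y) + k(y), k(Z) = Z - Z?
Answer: -30307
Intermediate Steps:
k(Z) = 0
J(y) = y + y² (J(y) = (y + y*y) + 0 = (y + y²) + 0 = y + y²)
s = -4547 (s = -329 - 4218 = -4547)
s - J(40*4) = -4547 - 40*4*(1 + 40*4) = -4547 - 160*(1 + 160) = -4547 - 160*161 = -4547 - 1*25760 = -4547 - 25760 = -30307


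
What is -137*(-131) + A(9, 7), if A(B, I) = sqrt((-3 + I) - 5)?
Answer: 17947 + I ≈ 17947.0 + 1.0*I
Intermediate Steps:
A(B, I) = sqrt(-8 + I)
-137*(-131) + A(9, 7) = -137*(-131) + sqrt(-8 + 7) = 17947 + sqrt(-1) = 17947 + I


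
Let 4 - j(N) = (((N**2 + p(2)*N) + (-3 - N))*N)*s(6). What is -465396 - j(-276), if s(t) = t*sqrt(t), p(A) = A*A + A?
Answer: -465400 - 123857208*sqrt(6) ≈ -3.0385e+8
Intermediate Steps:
p(A) = A + A**2 (p(A) = A**2 + A = A + A**2)
s(t) = t**(3/2)
j(N) = 4 - 6*N*sqrt(6)*(-3 + N**2 + 5*N) (j(N) = 4 - ((N**2 + (2*(1 + 2))*N) + (-3 - N))*N*6**(3/2) = 4 - ((N**2 + (2*3)*N) + (-3 - N))*N*6*sqrt(6) = 4 - ((N**2 + 6*N) + (-3 - N))*N*6*sqrt(6) = 4 - (-3 + N**2 + 5*N)*N*6*sqrt(6) = 4 - N*(-3 + N**2 + 5*N)*6*sqrt(6) = 4 - 6*N*sqrt(6)*(-3 + N**2 + 5*N))
-465396 - j(-276) = -465396 - (4 - 30*sqrt(6)*(-276)**2 - 6*sqrt(6)*(-276)**3 + 18*(-276)*sqrt(6)) = -465396 - (4 - 30*sqrt(6)*76176 - 6*sqrt(6)*(-21024576) - 4968*sqrt(6)) = -465396 - (4 - 2285280*sqrt(6) + 126147456*sqrt(6) - 4968*sqrt(6)) = -465396 - (4 + 123857208*sqrt(6)) = -465396 + (-4 - 123857208*sqrt(6)) = -465400 - 123857208*sqrt(6)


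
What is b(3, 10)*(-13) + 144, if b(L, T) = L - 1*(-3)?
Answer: 66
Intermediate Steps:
b(L, T) = 3 + L (b(L, T) = L + 3 = 3 + L)
b(3, 10)*(-13) + 144 = (3 + 3)*(-13) + 144 = 6*(-13) + 144 = -78 + 144 = 66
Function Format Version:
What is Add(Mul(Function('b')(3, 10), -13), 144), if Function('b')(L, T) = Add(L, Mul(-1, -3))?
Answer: 66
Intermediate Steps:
Function('b')(L, T) = Add(3, L) (Function('b')(L, T) = Add(L, 3) = Add(3, L))
Add(Mul(Function('b')(3, 10), -13), 144) = Add(Mul(Add(3, 3), -13), 144) = Add(Mul(6, -13), 144) = Add(-78, 144) = 66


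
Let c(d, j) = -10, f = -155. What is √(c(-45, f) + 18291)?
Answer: √18281 ≈ 135.21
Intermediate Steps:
√(c(-45, f) + 18291) = √(-10 + 18291) = √18281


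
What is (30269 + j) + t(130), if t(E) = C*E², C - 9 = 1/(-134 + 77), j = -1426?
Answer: 10296851/57 ≈ 1.8065e+5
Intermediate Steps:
C = 512/57 (C = 9 + 1/(-134 + 77) = 9 + 1/(-57) = 9 - 1/57 = 512/57 ≈ 8.9825)
t(E) = 512*E²/57
(30269 + j) + t(130) = (30269 - 1426) + (512/57)*130² = 28843 + (512/57)*16900 = 28843 + 8652800/57 = 10296851/57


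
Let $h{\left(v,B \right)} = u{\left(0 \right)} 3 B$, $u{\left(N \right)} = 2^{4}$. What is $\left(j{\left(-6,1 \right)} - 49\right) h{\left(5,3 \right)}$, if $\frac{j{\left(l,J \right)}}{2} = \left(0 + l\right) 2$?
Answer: $-10512$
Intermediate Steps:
$u{\left(N \right)} = 16$
$h{\left(v,B \right)} = 48 B$ ($h{\left(v,B \right)} = 16 \cdot 3 B = 48 B$)
$j{\left(l,J \right)} = 4 l$ ($j{\left(l,J \right)} = 2 \left(0 + l\right) 2 = 2 l 2 = 2 \cdot 2 l = 4 l$)
$\left(j{\left(-6,1 \right)} - 49\right) h{\left(5,3 \right)} = \left(4 \left(-6\right) - 49\right) 48 \cdot 3 = \left(-24 - 49\right) 144 = \left(-73\right) 144 = -10512$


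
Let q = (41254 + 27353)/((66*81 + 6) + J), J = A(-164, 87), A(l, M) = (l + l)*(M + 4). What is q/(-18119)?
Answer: 68607/443843024 ≈ 0.00015457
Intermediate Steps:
A(l, M) = 2*l*(4 + M) (A(l, M) = (2*l)*(4 + M) = 2*l*(4 + M))
J = -29848 (J = 2*(-164)*(4 + 87) = 2*(-164)*91 = -29848)
q = -68607/24496 (q = (41254 + 27353)/((66*81 + 6) - 29848) = 68607/((5346 + 6) - 29848) = 68607/(5352 - 29848) = 68607/(-24496) = 68607*(-1/24496) = -68607/24496 ≈ -2.8007)
q/(-18119) = -68607/24496/(-18119) = -68607/24496*(-1/18119) = 68607/443843024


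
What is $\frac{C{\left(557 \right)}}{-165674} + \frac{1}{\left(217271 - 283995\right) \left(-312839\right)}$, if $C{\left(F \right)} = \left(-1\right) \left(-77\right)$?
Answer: $- \frac{803643890449}{1729128722469932} \approx -0.00046477$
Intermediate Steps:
$C{\left(F \right)} = 77$
$\frac{C{\left(557 \right)}}{-165674} + \frac{1}{\left(217271 - 283995\right) \left(-312839\right)} = \frac{77}{-165674} + \frac{1}{\left(217271 - 283995\right) \left(-312839\right)} = 77 \left(- \frac{1}{165674}\right) + \frac{1}{-66724} \left(- \frac{1}{312839}\right) = - \frac{77}{165674} - - \frac{1}{20873869436} = - \frac{77}{165674} + \frac{1}{20873869436} = - \frac{803643890449}{1729128722469932}$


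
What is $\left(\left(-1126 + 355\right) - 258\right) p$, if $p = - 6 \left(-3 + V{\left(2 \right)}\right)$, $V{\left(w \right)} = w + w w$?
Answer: $18522$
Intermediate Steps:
$V{\left(w \right)} = w + w^{2}$
$p = -18$ ($p = - 6 \left(-3 + 2 \left(1 + 2\right)\right) = - 6 \left(-3 + 2 \cdot 3\right) = - 6 \left(-3 + 6\right) = \left(-6\right) 3 = -18$)
$\left(\left(-1126 + 355\right) - 258\right) p = \left(\left(-1126 + 355\right) - 258\right) \left(-18\right) = \left(-771 - 258\right) \left(-18\right) = \left(-1029\right) \left(-18\right) = 18522$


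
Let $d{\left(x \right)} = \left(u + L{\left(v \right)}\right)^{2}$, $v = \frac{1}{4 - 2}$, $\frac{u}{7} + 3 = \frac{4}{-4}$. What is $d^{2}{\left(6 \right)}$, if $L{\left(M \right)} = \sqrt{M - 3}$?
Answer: $\frac{\left(56 - i \sqrt{10}\right)^{4}}{16} \approx 6.029 \cdot 10^{5} - 1.3839 \cdot 10^{5} i$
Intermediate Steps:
$u = -28$ ($u = -21 + 7 \frac{4}{-4} = -21 + 7 \cdot 4 \left(- \frac{1}{4}\right) = -21 + 7 \left(-1\right) = -21 - 7 = -28$)
$v = \frac{1}{2} \approx 0.5$
$L{\left(M \right)} = \sqrt{-3 + M}$
$d{\left(x \right)} = \left(-28 + \frac{i \sqrt{10}}{2}\right)^{2}$ ($d{\left(x \right)} = \left(-28 + \sqrt{-3 + \frac{1}{2}}\right)^{2} = \left(-28 + \sqrt{- \frac{5}{2}}\right)^{2} = \left(-28 + \frac{i \sqrt{10}}{2}\right)^{2}$)
$d^{2}{\left(6 \right)} = \left(\frac{\left(56 - i \sqrt{10}\right)^{2}}{4}\right)^{2} = \frac{\left(56 - i \sqrt{10}\right)^{4}}{16}$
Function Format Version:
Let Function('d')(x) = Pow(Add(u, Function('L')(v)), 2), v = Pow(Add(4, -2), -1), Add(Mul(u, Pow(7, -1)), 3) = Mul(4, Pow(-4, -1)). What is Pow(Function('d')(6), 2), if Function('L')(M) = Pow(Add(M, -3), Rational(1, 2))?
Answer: Mul(Rational(1, 16), Pow(Add(56, Mul(-1, I, Pow(10, Rational(1, 2)))), 4)) ≈ Add(6.0290e+5, Mul(-1.3839e+5, I))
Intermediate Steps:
u = -28 (u = Add(-21, Mul(7, Mul(4, Pow(-4, -1)))) = Add(-21, Mul(7, Mul(4, Rational(-1, 4)))) = Add(-21, Mul(7, -1)) = Add(-21, -7) = -28)
v = Rational(1, 2) (v = Pow(2, -1) = Rational(1, 2) ≈ 0.50000)
Function('L')(M) = Pow(Add(-3, M), Rational(1, 2))
Function('d')(x) = Pow(Add(-28, Mul(Rational(1, 2), I, Pow(10, Rational(1, 2)))), 2) (Function('d')(x) = Pow(Add(-28, Pow(Add(-3, Rational(1, 2)), Rational(1, 2))), 2) = Pow(Add(-28, Pow(Rational(-5, 2), Rational(1, 2))), 2) = Pow(Add(-28, Mul(Rational(1, 2), I, Pow(10, Rational(1, 2)))), 2))
Pow(Function('d')(6), 2) = Pow(Mul(Rational(1, 4), Pow(Add(56, Mul(-1, I, Pow(10, Rational(1, 2)))), 2)), 2) = Mul(Rational(1, 16), Pow(Add(56, Mul(-1, I, Pow(10, Rational(1, 2)))), 4))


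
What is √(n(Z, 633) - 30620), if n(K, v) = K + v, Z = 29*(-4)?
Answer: I*√30103 ≈ 173.5*I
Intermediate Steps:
Z = -116
√(n(Z, 633) - 30620) = √((-116 + 633) - 30620) = √(517 - 30620) = √(-30103) = I*√30103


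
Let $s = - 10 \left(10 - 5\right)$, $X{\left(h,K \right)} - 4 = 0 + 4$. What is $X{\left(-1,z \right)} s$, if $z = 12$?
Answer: $-400$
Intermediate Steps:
$X{\left(h,K \right)} = 8$ ($X{\left(h,K \right)} = 4 + \left(0 + 4\right) = 4 + 4 = 8$)
$s = -50$ ($s = \left(-10\right) 5 = -50$)
$X{\left(-1,z \right)} s = 8 \left(-50\right) = -400$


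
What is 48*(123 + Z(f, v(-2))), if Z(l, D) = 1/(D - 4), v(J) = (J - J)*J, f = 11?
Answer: 5892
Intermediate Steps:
v(J) = 0 (v(J) = 0*J = 0)
Z(l, D) = 1/(-4 + D)
48*(123 + Z(f, v(-2))) = 48*(123 + 1/(-4 + 0)) = 48*(123 + 1/(-4)) = 48*(123 - ¼) = 48*(491/4) = 5892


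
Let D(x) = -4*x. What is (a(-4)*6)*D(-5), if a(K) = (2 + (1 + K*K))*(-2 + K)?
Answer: -13680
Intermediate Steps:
a(K) = (-2 + K)*(3 + K**2) (a(K) = (2 + (1 + K**2))*(-2 + K) = (3 + K**2)*(-2 + K) = (-2 + K)*(3 + K**2))
(a(-4)*6)*D(-5) = ((-6 + (-4)**3 - 2*(-4)**2 + 3*(-4))*6)*(-4*(-5)) = ((-6 - 64 - 2*16 - 12)*6)*20 = ((-6 - 64 - 32 - 12)*6)*20 = -114*6*20 = -684*20 = -13680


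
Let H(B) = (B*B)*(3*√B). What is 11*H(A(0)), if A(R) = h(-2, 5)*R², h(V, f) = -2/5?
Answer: 0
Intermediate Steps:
h(V, f) = -⅖ (h(V, f) = -2*⅕ = -⅖)
A(R) = -2*R²/5
H(B) = 3*B^(5/2) (H(B) = B²*(3*√B) = 3*B^(5/2))
11*H(A(0)) = 11*(3*(-⅖*0²)^(5/2)) = 11*(3*(-⅖*0)^(5/2)) = 11*(3*0^(5/2)) = 11*(3*0) = 11*0 = 0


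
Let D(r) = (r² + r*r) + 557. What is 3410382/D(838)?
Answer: 3410382/1405045 ≈ 2.4272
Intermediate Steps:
D(r) = 557 + 2*r² (D(r) = (r² + r²) + 557 = 2*r² + 557 = 557 + 2*r²)
3410382/D(838) = 3410382/(557 + 2*838²) = 3410382/(557 + 2*702244) = 3410382/(557 + 1404488) = 3410382/1405045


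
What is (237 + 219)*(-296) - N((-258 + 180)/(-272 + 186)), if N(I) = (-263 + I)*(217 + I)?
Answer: -143970724/1849 ≈ -77864.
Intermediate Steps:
(237 + 219)*(-296) - N((-258 + 180)/(-272 + 186)) = (237 + 219)*(-296) - (-57071 + ((-258 + 180)/(-272 + 186))**2 - 46*(-258 + 180)/(-272 + 186)) = 456*(-296) - (-57071 + (-78/(-86))**2 - (-3588)/(-86)) = -134976 - (-57071 + (-78*(-1/86))**2 - (-3588)*(-1)/86) = -134976 - (-57071 + (39/43)**2 - 46*39/43) = -134976 - (-57071 + 1521/1849 - 1794/43) = -134976 - 1*(-105599900/1849) = -134976 + 105599900/1849 = -143970724/1849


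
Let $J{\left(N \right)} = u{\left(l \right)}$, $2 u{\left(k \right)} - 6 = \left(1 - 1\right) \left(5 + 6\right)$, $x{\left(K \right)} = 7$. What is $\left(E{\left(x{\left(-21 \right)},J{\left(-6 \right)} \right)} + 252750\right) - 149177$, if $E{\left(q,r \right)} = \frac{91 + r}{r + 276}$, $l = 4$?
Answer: $\frac{28896961}{279} \approx 1.0357 \cdot 10^{5}$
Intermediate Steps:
$u{\left(k \right)} = 3$ ($u{\left(k \right)} = 3 + \frac{\left(1 - 1\right) \left(5 + 6\right)}{2} = 3 + \frac{0 \cdot 11}{2} = 3 + \frac{1}{2} \cdot 0 = 3 + 0 = 3$)
$J{\left(N \right)} = 3$
$E{\left(q,r \right)} = \frac{91 + r}{276 + r}$
$\left(E{\left(x{\left(-21 \right)},J{\left(-6 \right)} \right)} + 252750\right) - 149177 = \left(\frac{91 + 3}{276 + 3} + 252750\right) - 149177 = \left(\frac{1}{279} \cdot 94 + 252750\right) - 149177 = \left(\frac{94}{279} + 252750\right) - 149177 = \frac{70517344}{279} - 149177 = \frac{28896961}{279}$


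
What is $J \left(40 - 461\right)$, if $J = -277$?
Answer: $116617$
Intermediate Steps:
$J \left(40 - 461\right) = - 277 \left(40 - 461\right) = \left(-277\right) \left(-421\right) = 116617$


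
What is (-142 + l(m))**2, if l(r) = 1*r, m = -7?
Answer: 22201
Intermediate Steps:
l(r) = r
(-142 + l(m))**2 = (-142 - 7)**2 = (-149)**2 = 22201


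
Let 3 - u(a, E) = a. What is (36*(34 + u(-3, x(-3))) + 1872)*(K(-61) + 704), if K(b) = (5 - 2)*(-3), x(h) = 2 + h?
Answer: 2301840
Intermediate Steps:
u(a, E) = 3 - a
K(b) = -9 (K(b) = 3*(-3) = -9)
(36*(34 + u(-3, x(-3))) + 1872)*(K(-61) + 704) = (36*(34 + (3 - 1*(-3))) + 1872)*(-9 + 704) = (36*(34 + (3 + 3)) + 1872)*695 = (36*(34 + 6) + 1872)*695 = (36*40 + 1872)*695 = (1440 + 1872)*695 = 3312*695 = 2301840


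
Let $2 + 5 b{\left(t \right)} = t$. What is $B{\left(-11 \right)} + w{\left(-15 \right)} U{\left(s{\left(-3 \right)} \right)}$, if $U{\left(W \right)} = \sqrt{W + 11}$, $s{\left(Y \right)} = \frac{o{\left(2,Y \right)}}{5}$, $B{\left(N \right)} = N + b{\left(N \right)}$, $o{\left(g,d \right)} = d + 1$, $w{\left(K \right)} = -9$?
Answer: $- \frac{68}{5} - \frac{9 \sqrt{265}}{5} \approx -42.902$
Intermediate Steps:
$b{\left(t \right)} = - \frac{2}{5} + \frac{t}{5}$
$o{\left(g,d \right)} = 1 + d$
$B{\left(N \right)} = - \frac{2}{5} + \frac{6 N}{5}$ ($B{\left(N \right)} = N + \left(- \frac{2}{5} + \frac{N}{5}\right) = - \frac{2}{5} + \frac{6 N}{5}$)
$s{\left(Y \right)} = \frac{1}{5} + \frac{Y}{5}$ ($s{\left(Y \right)} = \frac{1 + Y}{5} = \left(1 + Y\right) \frac{1}{5} = \frac{1}{5} + \frac{Y}{5}$)
$U{\left(W \right)} = \sqrt{11 + W}$
$B{\left(-11 \right)} + w{\left(-15 \right)} U{\left(s{\left(-3 \right)} \right)} = \left(- \frac{2}{5} + \frac{6}{5} \left(-11\right)\right) - 9 \sqrt{11 + \left(\frac{1}{5} + \frac{1}{5} \left(-3\right)\right)} = \left(- \frac{2}{5} - \frac{66}{5}\right) - 9 \sqrt{11 + \left(\frac{1}{5} - \frac{3}{5}\right)} = - \frac{68}{5} - 9 \sqrt{11 - \frac{2}{5}} = - \frac{68}{5} - 9 \sqrt{\frac{53}{5}} = - \frac{68}{5} - 9 \frac{\sqrt{265}}{5} = - \frac{68}{5} - \frac{9 \sqrt{265}}{5}$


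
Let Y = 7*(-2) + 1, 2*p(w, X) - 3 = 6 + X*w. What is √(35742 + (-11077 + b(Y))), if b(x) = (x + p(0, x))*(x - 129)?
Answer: 28*√33 ≈ 160.85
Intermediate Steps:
p(w, X) = 9/2 + X*w/2 (p(w, X) = 3/2 + (6 + X*w)/2 = 3/2 + (3 + X*w/2) = 9/2 + X*w/2)
Y = -13 (Y = -14 + 1 = -13)
b(x) = (-129 + x)*(9/2 + x) (b(x) = (x + (9/2 + (½)*x*0))*(x - 129) = (x + (9/2 + 0))*(-129 + x) = (x + 9/2)*(-129 + x) = (9/2 + x)*(-129 + x) = (-129 + x)*(9/2 + x))
√(35742 + (-11077 + b(Y))) = √(35742 + (-11077 + (-1161/2 + (-13)² - 249/2*(-13)))) = √(35742 + (-11077 + (-1161/2 + 169 + 3237/2))) = √(35742 + (-11077 + 1207)) = √(35742 - 9870) = √25872 = 28*√33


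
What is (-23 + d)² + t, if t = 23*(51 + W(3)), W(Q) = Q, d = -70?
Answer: 9891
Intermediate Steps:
t = 1242 (t = 23*(51 + 3) = 23*54 = 1242)
(-23 + d)² + t = (-23 - 70)² + 1242 = (-93)² + 1242 = 8649 + 1242 = 9891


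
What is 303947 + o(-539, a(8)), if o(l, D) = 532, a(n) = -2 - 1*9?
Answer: 304479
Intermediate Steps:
a(n) = -11 (a(n) = -2 - 9 = -11)
303947 + o(-539, a(8)) = 303947 + 532 = 304479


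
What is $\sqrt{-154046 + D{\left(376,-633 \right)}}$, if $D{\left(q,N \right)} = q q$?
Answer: $i \sqrt{12670} \approx 112.56 i$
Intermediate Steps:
$D{\left(q,N \right)} = q^{2}$
$\sqrt{-154046 + D{\left(376,-633 \right)}} = \sqrt{-154046 + 376^{2}} = \sqrt{-154046 + 141376} = \sqrt{-12670} = i \sqrt{12670}$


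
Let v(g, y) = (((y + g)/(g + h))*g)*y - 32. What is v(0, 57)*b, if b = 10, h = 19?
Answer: -320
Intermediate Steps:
v(g, y) = -32 + g*y*(g + y)/(19 + g) (v(g, y) = (((y + g)/(g + 19))*g)*y - 32 = (((g + y)/(19 + g))*g)*y - 32 = (g*(g + y)/(19 + g))*y - 32 = g*y*(g + y)/(19 + g) - 32 = -32 + g*y*(g + y)/(19 + g))
v(0, 57)*b = ((-608 - 32*0 + 0*57**2 + 57*0**2)/(19 + 0))*10 = ((-608 + 0 + 0*3249 + 57*0)/19)*10 = ((-608 + 0 + 0 + 0)/19)*10 = ((1/19)*(-608))*10 = -32*10 = -320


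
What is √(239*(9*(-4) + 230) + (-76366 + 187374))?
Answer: 3*√17486 ≈ 396.70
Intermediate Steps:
√(239*(9*(-4) + 230) + (-76366 + 187374)) = √(239*(-36 + 230) + 111008) = √(239*194 + 111008) = √(46366 + 111008) = √157374 = 3*√17486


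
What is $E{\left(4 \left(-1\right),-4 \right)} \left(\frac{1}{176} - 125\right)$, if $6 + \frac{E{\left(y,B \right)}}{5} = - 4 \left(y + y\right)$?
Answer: $- \frac{1429935}{88} \approx -16249.0$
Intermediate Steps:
$E{\left(y,B \right)} = -30 - 40 y$ ($E{\left(y,B \right)} = -30 + 5 \left(- 4 \left(y + y\right)\right) = -30 + 5 \left(- 4 \cdot 2 y\right) = -30 + 5 \left(- 8 y\right) = -30 - 40 y$)
$E{\left(4 \left(-1\right),-4 \right)} \left(\frac{1}{176} - 125\right) = \left(-30 - 40 \cdot 4 \left(-1\right)\right) \left(\frac{1}{176} - 125\right) = \left(-30 - -160\right) \left(\frac{1}{176} - 125\right) = \left(-30 + 160\right) \left(- \frac{21999}{176}\right) = 130 \left(- \frac{21999}{176}\right) = - \frac{1429935}{88}$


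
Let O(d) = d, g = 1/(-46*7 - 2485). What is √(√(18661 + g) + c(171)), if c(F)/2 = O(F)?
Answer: √(2694703158 + 2807*√147034662782)/2807 ≈ 21.877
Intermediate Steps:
g = -1/2807 (g = 1/(-322 - 2485) = 1/(-2807) = -1/2807 ≈ -0.00035625)
c(F) = 2*F
√(√(18661 + g) + c(171)) = √(√(18661 - 1/2807) + 2*171) = √(√(52381426/2807) + 342) = √(√147034662782/2807 + 342) = √(342 + √147034662782/2807)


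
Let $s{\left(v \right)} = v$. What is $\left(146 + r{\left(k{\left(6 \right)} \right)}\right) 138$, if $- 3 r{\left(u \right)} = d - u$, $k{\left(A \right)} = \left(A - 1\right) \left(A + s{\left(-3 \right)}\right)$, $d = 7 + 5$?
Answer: $20286$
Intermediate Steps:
$d = 12$
$k{\left(A \right)} = \left(-1 + A\right) \left(-3 + A\right)$ ($k{\left(A \right)} = \left(A - 1\right) \left(A - 3\right) = \left(-1 + A\right) \left(-3 + A\right)$)
$r{\left(u \right)} = -4 + \frac{u}{3}$ ($r{\left(u \right)} = - \frac{12 - u}{3} = -4 + \frac{u}{3}$)
$\left(146 + r{\left(k{\left(6 \right)} \right)}\right) 138 = \left(146 - \left(4 - \frac{3 + 6^{2} - 24}{3}\right)\right) 138 = \left(146 - \left(4 - \frac{3 + 36 - 24}{3}\right)\right) 138 = \left(146 + \left(-4 + \frac{1}{3} \cdot 15\right)\right) 138 = \left(146 + \left(-4 + 5\right)\right) 138 = \left(146 + 1\right) 138 = 147 \cdot 138 = 20286$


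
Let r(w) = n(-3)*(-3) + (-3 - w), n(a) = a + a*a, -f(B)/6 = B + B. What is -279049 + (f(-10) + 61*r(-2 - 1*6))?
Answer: -279722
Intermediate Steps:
f(B) = -12*B (f(B) = -6*(B + B) = -12*B)
n(a) = a + a²
r(w) = -21 - w (r(w) = -3*(1 - 3)*(-3) + (-3 - w) = -3*(-2)*(-3) + (-3 - w) = 6*(-3) + (-3 - w) = -18 + (-3 - w) = -21 - w)
-279049 + (f(-10) + 61*r(-2 - 1*6)) = -279049 + (-12*(-10) + 61*(-21 - (-2 - 1*6))) = -279049 + (120 + 61*(-21 - (-2 - 6))) = -279049 + (120 + 61*(-21 - 1*(-8))) = -279049 + (120 + 61*(-21 + 8)) = -279049 + (120 + 61*(-13)) = -279049 + (120 - 793) = -279049 - 673 = -279722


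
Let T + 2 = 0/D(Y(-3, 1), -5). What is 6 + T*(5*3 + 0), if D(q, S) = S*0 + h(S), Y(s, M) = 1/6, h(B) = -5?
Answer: -24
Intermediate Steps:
Y(s, M) = ⅙
D(q, S) = -5 (D(q, S) = S*0 - 5 = 0 - 5 = -5)
T = -2 (T = -2 + 0/(-5) = -2 + 0*(-⅕) = -2 + 0 = -2)
6 + T*(5*3 + 0) = 6 - 2*(5*3 + 0) = 6 - 2*(15 + 0) = 6 - 2*15 = 6 - 30 = -24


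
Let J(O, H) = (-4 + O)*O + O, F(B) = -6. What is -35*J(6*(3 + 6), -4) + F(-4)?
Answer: -96396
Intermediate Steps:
J(O, H) = O + O*(-4 + O) (J(O, H) = O*(-4 + O) + O = O + O*(-4 + O))
-35*J(6*(3 + 6), -4) + F(-4) = -35*6*(3 + 6)*(-3 + 6*(3 + 6)) - 6 = -35*6*9*(-3 + 6*9) - 6 = -1890*(-3 + 54) - 6 = -1890*51 - 6 = -35*2754 - 6 = -96390 - 6 = -96396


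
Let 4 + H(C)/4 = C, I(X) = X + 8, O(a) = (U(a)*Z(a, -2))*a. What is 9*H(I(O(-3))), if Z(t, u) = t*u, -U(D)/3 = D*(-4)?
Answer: 23472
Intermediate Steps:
U(D) = 12*D (U(D) = -3*D*(-4) = -(-12)*D = 12*D)
O(a) = -24*a**3 (O(a) = ((12*a)*(a*(-2)))*a = ((12*a)*(-2*a))*a = (-24*a**2)*a = -24*a**3)
I(X) = 8 + X
H(C) = -16 + 4*C
9*H(I(O(-3))) = 9*(-16 + 4*(8 - 24*(-3)**3)) = 9*(-16 + 4*(8 - 24*(-27))) = 9*(-16 + 4*(8 + 648)) = 9*(-16 + 4*656) = 9*(-16 + 2624) = 9*2608 = 23472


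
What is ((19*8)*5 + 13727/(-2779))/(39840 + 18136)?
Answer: 299759/23016472 ≈ 0.013024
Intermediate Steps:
((19*8)*5 + 13727/(-2779))/(39840 + 18136) = (152*5 + 13727*(-1/2779))/57976 = (760 - 1961/397)*(1/57976) = (299759/397)*(1/57976) = 299759/23016472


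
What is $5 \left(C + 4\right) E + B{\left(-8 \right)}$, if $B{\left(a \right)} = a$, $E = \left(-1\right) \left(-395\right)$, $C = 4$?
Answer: $15792$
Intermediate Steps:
$E = 395$
$5 \left(C + 4\right) E + B{\left(-8 \right)} = 5 \left(4 + 4\right) 395 - 8 = 5 \cdot 8 \cdot 395 - 8 = 40 \cdot 395 - 8 = 15800 - 8 = 15792$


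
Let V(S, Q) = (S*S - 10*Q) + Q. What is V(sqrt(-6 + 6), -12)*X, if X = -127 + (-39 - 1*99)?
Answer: -28620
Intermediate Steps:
V(S, Q) = S**2 - 9*Q (V(S, Q) = (S**2 - 10*Q) + Q = S**2 - 9*Q)
X = -265 (X = -127 + (-39 - 99) = -127 - 138 = -265)
V(sqrt(-6 + 6), -12)*X = ((sqrt(-6 + 6))**2 - 9*(-12))*(-265) = ((sqrt(0))**2 + 108)*(-265) = (0**2 + 108)*(-265) = (0 + 108)*(-265) = 108*(-265) = -28620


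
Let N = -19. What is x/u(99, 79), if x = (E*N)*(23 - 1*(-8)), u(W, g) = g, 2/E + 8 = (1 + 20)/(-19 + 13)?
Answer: 2356/1817 ≈ 1.2966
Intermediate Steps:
E = -4/23 (E = 2/(-8 + (1 + 20)/(-19 + 13)) = 2/(-8 + 21/(-6)) = 2/(-8 + 21*(-1/6)) = 2/(-8 - 7/2) = 2/(-23/2) = 2*(-2/23) = -4/23 ≈ -0.17391)
x = 2356/23 (x = (-4/23*(-19))*(23 - 1*(-8)) = 76*(23 + 8)/23 = (76/23)*31 = 2356/23 ≈ 102.43)
x/u(99, 79) = (2356/23)/79 = (2356/23)*(1/79) = 2356/1817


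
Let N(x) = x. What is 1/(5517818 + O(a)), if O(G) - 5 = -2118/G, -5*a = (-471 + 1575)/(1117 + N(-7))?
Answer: 92/508619291 ≈ 1.8088e-7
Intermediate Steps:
a = -184/925 (a = -(-471 + 1575)/(5*(1117 - 7)) = -1104/(5*1110) = -1/5*184/185 = -184/925 ≈ -0.19892)
O(G) = 5 - 2118/G
1/(5517818 + O(a)) = 1/(5517818 + (5 - 2118/(-184/925))) = 1/(5517818 + (5 - 2118*(-925/184))) = 1/(5517818 + (5 + 979575/92)) = 1/(5517818 + 980035/92) = 1/(508619291/92) = 92/508619291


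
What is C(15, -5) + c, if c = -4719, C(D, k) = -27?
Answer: -4746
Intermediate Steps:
C(15, -5) + c = -27 - 4719 = -4746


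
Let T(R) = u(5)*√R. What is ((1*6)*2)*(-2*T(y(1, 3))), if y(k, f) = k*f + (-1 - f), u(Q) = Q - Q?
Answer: 0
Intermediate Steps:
u(Q) = 0
y(k, f) = -1 - f + f*k (y(k, f) = f*k + (-1 - f) = -1 - f + f*k)
T(R) = 0 (T(R) = 0*√R = 0)
((1*6)*2)*(-2*T(y(1, 3))) = ((1*6)*2)*(-2*0) = (6*2)*0 = 12*0 = 0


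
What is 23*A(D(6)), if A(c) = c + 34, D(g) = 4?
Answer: 874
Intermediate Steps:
A(c) = 34 + c
23*A(D(6)) = 23*(34 + 4) = 23*38 = 874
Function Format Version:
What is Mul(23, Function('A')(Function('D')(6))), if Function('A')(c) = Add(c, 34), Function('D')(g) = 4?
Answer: 874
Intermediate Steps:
Function('A')(c) = Add(34, c)
Mul(23, Function('A')(Function('D')(6))) = Mul(23, Add(34, 4)) = Mul(23, 38) = 874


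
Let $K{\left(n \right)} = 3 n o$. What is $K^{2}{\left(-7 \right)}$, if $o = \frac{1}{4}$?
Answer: $\frac{441}{16} \approx 27.563$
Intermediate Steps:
$o = \frac{1}{4} \approx 0.25$
$K{\left(n \right)} = \frac{3 n}{4}$ ($K{\left(n \right)} = 3 n \frac{1}{4} = \frac{3 n}{4}$)
$K^{2}{\left(-7 \right)} = \left(\frac{3}{4} \left(-7\right)\right)^{2} = \left(- \frac{21}{4}\right)^{2} = \frac{441}{16}$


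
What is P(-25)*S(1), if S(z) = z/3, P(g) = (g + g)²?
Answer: 2500/3 ≈ 833.33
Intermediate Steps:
P(g) = 4*g² (P(g) = (2*g)² = 4*g²)
S(z) = z/3 (S(z) = z*(⅓) = z/3)
P(-25)*S(1) = (4*(-25)²)*((⅓)*1) = (4*625)*(⅓) = 2500*(⅓) = 2500/3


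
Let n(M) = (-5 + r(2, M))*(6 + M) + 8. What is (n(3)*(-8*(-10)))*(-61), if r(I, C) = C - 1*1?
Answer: 92720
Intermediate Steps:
r(I, C) = -1 + C (r(I, C) = C - 1 = -1 + C)
n(M) = 8 + (-6 + M)*(6 + M) (n(M) = (-5 + (-1 + M))*(6 + M) + 8 = (-6 + M)*(6 + M) + 8 = 8 + (-6 + M)*(6 + M))
(n(3)*(-8*(-10)))*(-61) = ((-28 + 3**2)*(-8*(-10)))*(-61) = ((-28 + 9)*80)*(-61) = -19*80*(-61) = -1520*(-61) = 92720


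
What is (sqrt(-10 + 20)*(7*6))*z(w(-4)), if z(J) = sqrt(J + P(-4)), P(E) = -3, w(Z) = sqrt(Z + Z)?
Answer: 42*sqrt(-30 + 20*I*sqrt(2)) ≈ 99.528 + 250.65*I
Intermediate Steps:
w(Z) = sqrt(2)*sqrt(Z) (w(Z) = sqrt(2*Z) = sqrt(2)*sqrt(Z))
z(J) = sqrt(-3 + J) (z(J) = sqrt(J - 3) = sqrt(-3 + J))
(sqrt(-10 + 20)*(7*6))*z(w(-4)) = (sqrt(-10 + 20)*(7*6))*sqrt(-3 + sqrt(2)*sqrt(-4)) = (sqrt(10)*42)*sqrt(-3 + sqrt(2)*(2*I)) = (42*sqrt(10))*sqrt(-3 + 2*I*sqrt(2)) = 42*sqrt(10)*sqrt(-3 + 2*I*sqrt(2))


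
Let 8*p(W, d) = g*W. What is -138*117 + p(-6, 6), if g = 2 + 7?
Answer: -64611/4 ≈ -16153.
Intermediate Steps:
g = 9
p(W, d) = 9*W/8 (p(W, d) = (9*W)/8 = 9*W/8)
-138*117 + p(-6, 6) = -138*117 + (9/8)*(-6) = -16146 - 27/4 = -64611/4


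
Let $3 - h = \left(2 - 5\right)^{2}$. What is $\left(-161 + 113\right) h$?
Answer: $288$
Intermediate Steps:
$h = -6$ ($h = 3 - \left(2 - 5\right)^{2} = 3 - \left(-3\right)^{2} = 3 - 9 = -6$)
$\left(-161 + 113\right) h = \left(-161 + 113\right) \left(-6\right) = \left(-48\right) \left(-6\right) = 288$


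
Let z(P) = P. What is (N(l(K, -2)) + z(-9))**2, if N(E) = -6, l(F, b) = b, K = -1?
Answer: 225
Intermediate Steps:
(N(l(K, -2)) + z(-9))**2 = (-6 - 9)**2 = (-15)**2 = 225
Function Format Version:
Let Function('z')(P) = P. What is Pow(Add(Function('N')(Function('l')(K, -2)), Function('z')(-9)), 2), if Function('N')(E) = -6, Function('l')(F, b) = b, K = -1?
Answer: 225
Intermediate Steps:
Pow(Add(Function('N')(Function('l')(K, -2)), Function('z')(-9)), 2) = Pow(Add(-6, -9), 2) = Pow(-15, 2) = 225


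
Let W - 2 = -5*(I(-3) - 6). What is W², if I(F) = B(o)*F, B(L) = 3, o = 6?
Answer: 5929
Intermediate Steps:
I(F) = 3*F
W = 77 (W = 2 - 5*(3*(-3) - 6) = 2 - 5*(-9 - 6) = 2 - 5*(-15) = 2 + 75 = 77)
W² = 77² = 5929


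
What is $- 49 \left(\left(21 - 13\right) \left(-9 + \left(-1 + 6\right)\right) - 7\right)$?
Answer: $1911$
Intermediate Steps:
$- 49 \left(\left(21 - 13\right) \left(-9 + \left(-1 + 6\right)\right) - 7\right) = - 49 \left(8 \left(-9 + 5\right) - 7\right) = - 49 \left(8 \left(-4\right) - 7\right) = - 49 \left(-32 - 7\right) = \left(-49\right) \left(-39\right) = 1911$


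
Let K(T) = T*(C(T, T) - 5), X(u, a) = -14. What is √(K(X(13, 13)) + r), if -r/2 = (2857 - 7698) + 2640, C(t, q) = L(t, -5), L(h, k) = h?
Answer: 2*√1167 ≈ 68.323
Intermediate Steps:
C(t, q) = t
r = 4402 (r = -2*((2857 - 7698) + 2640) = -2*(-4841 + 2640) = -2*(-2201) = 4402)
K(T) = T*(-5 + T) (K(T) = T*(T - 5) = T*(-5 + T))
√(K(X(13, 13)) + r) = √(-14*(-5 - 14) + 4402) = √(-14*(-19) + 4402) = √(266 + 4402) = √4668 = 2*√1167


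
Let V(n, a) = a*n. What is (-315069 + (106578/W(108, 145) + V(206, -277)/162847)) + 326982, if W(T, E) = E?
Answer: 298647098671/23612815 ≈ 12648.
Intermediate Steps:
(-315069 + (106578/W(108, 145) + V(206, -277)/162847)) + 326982 = (-315069 + (106578/145 - 277*206/162847)) + 326982 = (-315069 + (106578*(1/145) - 57062*1/162847)) + 326982 = (-315069 + (106578/145 - 57062/162847)) + 326982 = (-315069 + 17347633576/23612815) + 326982 = -7422318375659/23612815 + 326982 = 298647098671/23612815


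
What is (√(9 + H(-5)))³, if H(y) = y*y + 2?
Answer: 216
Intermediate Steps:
H(y) = 2 + y² (H(y) = y² + 2 = 2 + y²)
(√(9 + H(-5)))³ = (√(9 + (2 + (-5)²)))³ = (√(9 + (2 + 25)))³ = (√(9 + 27))³ = (√36)³ = 6³ = 216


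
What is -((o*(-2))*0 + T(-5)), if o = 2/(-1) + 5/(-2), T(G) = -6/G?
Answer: -6/5 ≈ -1.2000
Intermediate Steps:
o = -9/2 (o = 2*(-1) + 5*(-½) = -2 - 5/2 = -9/2 ≈ -4.5000)
-((o*(-2))*0 + T(-5)) = -(-9/2*(-2)*0 - 6/(-5)) = -(9*0 - 6*(-⅕)) = -(0 + 6/5) = -1*6/5 = -6/5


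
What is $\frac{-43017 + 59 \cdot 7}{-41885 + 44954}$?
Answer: $- \frac{42604}{3069} \approx -13.882$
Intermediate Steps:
$\frac{-43017 + 59 \cdot 7}{-41885 + 44954} = \frac{-43017 + 413}{3069} = \left(-42604\right) \frac{1}{3069} = - \frac{42604}{3069}$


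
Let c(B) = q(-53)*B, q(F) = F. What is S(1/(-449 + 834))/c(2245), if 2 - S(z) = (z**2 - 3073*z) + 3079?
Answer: 454905221/17636551625 ≈ 0.025793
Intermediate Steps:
c(B) = -53*B
S(z) = -3077 - z**2 + 3073*z (S(z) = 2 - ((z**2 - 3073*z) + 3079) = 2 - (3079 + z**2 - 3073*z) = 2 + (-3079 - z**2 + 3073*z) = -3077 - z**2 + 3073*z)
S(1/(-449 + 834))/c(2245) = (-3077 - (1/(-449 + 834))**2 + 3073/(-449 + 834))/((-53*2245)) = (-3077 - (1/385)**2 + 3073/385)/(-118985) = (-3077 - (1/385)**2 + 3073*(1/385))*(-1/118985) = (-3077 - 1*1/148225 + 439/55)*(-1/118985) = (-3077 - 1/148225 + 439/55)*(-1/118985) = -454905221/148225*(-1/118985) = 454905221/17636551625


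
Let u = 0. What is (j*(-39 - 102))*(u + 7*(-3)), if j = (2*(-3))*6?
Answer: -106596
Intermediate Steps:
j = -36 (j = -6*6 = -36)
(j*(-39 - 102))*(u + 7*(-3)) = (-36*(-39 - 102))*(0 + 7*(-3)) = (-36*(-141))*(0 - 21) = 5076*(-21) = -106596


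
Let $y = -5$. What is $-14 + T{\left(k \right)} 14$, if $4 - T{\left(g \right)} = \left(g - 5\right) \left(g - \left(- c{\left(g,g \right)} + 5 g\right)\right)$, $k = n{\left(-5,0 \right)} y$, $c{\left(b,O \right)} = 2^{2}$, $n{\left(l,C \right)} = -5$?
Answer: $26922$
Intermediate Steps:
$c{\left(b,O \right)} = 4$
$k = 25$ ($k = \left(-5\right) \left(-5\right) = 25$)
$T{\left(g \right)} = 4 - \left(-5 + g\right) \left(4 - 4 g\right)$ ($T{\left(g \right)} = 4 - \left(g - 5\right) \left(g - \left(-4 + 5 g\right)\right) = 4 - \left(-5 + g\right) \left(g - \left(-4 + 5 g\right)\right) = 4 - \left(-5 + g\right) \left(4 - 4 g\right)$)
$-14 + T{\left(k \right)} 14 = -14 + \left(24 - 600 + 4 \cdot 25^{2}\right) 14 = -14 + \left(24 - 600 + 4 \cdot 625\right) 14 = -14 + \left(24 - 600 + 2500\right) 14 = -14 + 1924 \cdot 14 = -14 + 26936 = 26922$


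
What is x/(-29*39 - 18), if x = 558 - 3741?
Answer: 1061/383 ≈ 2.7702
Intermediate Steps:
x = -3183
x/(-29*39 - 18) = -3183/(-29*39 - 18) = -3183/(-1131 - 18) = -3183/(-1149) = -3183*(-1/1149) = 1061/383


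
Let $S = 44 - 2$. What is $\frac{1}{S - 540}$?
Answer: $- \frac{1}{498} \approx -0.002008$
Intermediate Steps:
$S = 42$
$\frac{1}{S - 540} = \frac{1}{42 - 540} = \frac{1}{-498} = - \frac{1}{498}$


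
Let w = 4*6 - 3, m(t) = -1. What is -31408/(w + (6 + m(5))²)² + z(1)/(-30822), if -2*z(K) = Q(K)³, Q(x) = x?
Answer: -484028159/32609676 ≈ -14.843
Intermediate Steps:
w = 21 (w = 24 - 3 = 21)
z(K) = -K³/2
-31408/(w + (6 + m(5))²)² + z(1)/(-30822) = -31408/(21 + (6 - 1)²)² - ½*1³/(-30822) = -31408/(21 + 5²)² - ½*1*(-1/30822) = -31408/(21 + 25)² - ½*(-1/30822) = -31408/(46²) + 1/61644 = -31408/2116 + 1/61644 = -31408*1/2116 + 1/61644 = -7852/529 + 1/61644 = -484028159/32609676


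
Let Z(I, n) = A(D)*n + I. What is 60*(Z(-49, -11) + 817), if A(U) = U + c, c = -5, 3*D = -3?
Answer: 50040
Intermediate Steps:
D = -1 (D = (1/3)*(-3) = -1)
A(U) = -5 + U (A(U) = U - 5 = -5 + U)
Z(I, n) = I - 6*n (Z(I, n) = (-5 - 1)*n + I = -6*n + I = I - 6*n)
60*(Z(-49, -11) + 817) = 60*((-49 - 6*(-11)) + 817) = 60*((-49 + 66) + 817) = 60*(17 + 817) = 60*834 = 50040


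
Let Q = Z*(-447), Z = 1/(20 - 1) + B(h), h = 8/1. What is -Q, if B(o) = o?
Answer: 68391/19 ≈ 3599.5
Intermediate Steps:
h = 8 (h = 8*1 = 8)
Z = 153/19 (Z = 1/(20 - 1) + 8 = 1/19 + 8 = 153/19 ≈ 8.0526)
Q = -68391/19 (Q = (153/19)*(-447) = -68391/19 ≈ -3599.5)
-Q = -1*(-68391/19) = 68391/19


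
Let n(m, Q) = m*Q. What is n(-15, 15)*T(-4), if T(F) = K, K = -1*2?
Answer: 450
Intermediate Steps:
n(m, Q) = Q*m
K = -2
T(F) = -2
n(-15, 15)*T(-4) = (15*(-15))*(-2) = -225*(-2) = 450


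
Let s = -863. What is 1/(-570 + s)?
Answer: -1/1433 ≈ -0.00069784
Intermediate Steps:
1/(-570 + s) = 1/(-570 - 863) = 1/(-1433) = -1/1433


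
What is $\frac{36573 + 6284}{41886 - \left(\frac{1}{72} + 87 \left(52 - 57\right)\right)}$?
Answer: $\frac{3085704}{3047111} \approx 1.0127$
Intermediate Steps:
$\frac{36573 + 6284}{41886 - \left(\frac{1}{72} + 87 \left(52 - 57\right)\right)} = \frac{42857}{41886 - \left(\frac{1}{72} + 87 \left(52 - 57\right)\right)} = \frac{42857}{41886 - - \frac{31319}{72}} = \frac{42857}{41886 + \left(435 - \frac{1}{72}\right)} = \frac{42857}{41886 + \frac{31319}{72}} = \frac{42857}{\frac{3047111}{72}} = 42857 \cdot \frac{72}{3047111} = \frac{3085704}{3047111}$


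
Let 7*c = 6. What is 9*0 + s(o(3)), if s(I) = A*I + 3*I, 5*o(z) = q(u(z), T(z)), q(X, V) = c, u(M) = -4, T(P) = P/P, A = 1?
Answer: 24/35 ≈ 0.68571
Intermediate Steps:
c = 6/7 (c = (⅐)*6 = 6/7 ≈ 0.85714)
T(P) = 1
q(X, V) = 6/7
o(z) = 6/35 (o(z) = (⅕)*(6/7) = 6/35)
s(I) = 4*I (s(I) = 1*I + 3*I = I + 3*I = 4*I)
9*0 + s(o(3)) = 9*0 + 4*(6/35) = 0 + 24/35 = 24/35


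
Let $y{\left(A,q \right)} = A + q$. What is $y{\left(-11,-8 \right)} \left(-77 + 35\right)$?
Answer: $798$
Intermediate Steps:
$y{\left(-11,-8 \right)} \left(-77 + 35\right) = \left(-11 - 8\right) \left(-77 + 35\right) = \left(-19\right) \left(-42\right) = 798$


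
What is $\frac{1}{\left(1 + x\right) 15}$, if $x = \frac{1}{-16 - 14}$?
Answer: $\frac{2}{29} \approx 0.068966$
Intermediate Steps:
$x = - \frac{1}{30}$ ($x = \frac{1}{-30} = - \frac{1}{30} \approx -0.033333$)
$\frac{1}{\left(1 + x\right) 15} = \frac{1}{\left(1 - \frac{1}{30}\right) 15} = \frac{1}{\frac{29}{30} \cdot 15} = \frac{1}{\frac{29}{2}} = \frac{2}{29}$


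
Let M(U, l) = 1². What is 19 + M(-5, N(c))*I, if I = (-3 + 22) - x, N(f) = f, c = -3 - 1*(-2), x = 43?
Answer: -5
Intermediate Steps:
c = -1 (c = -3 + 2 = -1)
M(U, l) = 1
I = -24 (I = (-3 + 22) - 1*43 = 19 - 43 = -24)
19 + M(-5, N(c))*I = 19 + 1*(-24) = 19 - 24 = -5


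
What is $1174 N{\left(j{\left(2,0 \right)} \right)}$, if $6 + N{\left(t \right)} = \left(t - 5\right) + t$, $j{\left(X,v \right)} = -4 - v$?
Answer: $-22306$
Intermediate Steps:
$N{\left(t \right)} = -11 + 2 t$ ($N{\left(t \right)} = -6 + \left(\left(t - 5\right) + t\right) = -6 + \left(\left(-5 + t\right) + t\right) = -6 + \left(-5 + 2 t\right) = -11 + 2 t$)
$1174 N{\left(j{\left(2,0 \right)} \right)} = 1174 \left(-11 + 2 \left(-4 - 0\right)\right) = 1174 \left(-11 + 2 \left(-4 + 0\right)\right) = 1174 \left(-11 + 2 \left(-4\right)\right) = 1174 \left(-11 - 8\right) = 1174 \left(-19\right) = -22306$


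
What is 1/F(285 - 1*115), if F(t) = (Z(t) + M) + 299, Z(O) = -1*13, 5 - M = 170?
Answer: 1/121 ≈ 0.0082645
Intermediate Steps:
M = -165 (M = 5 - 1*170 = 5 - 170 = -165)
Z(O) = -13
F(t) = 121 (F(t) = (-13 - 165) + 299 = -178 + 299 = 121)
1/F(285 - 1*115) = 1/121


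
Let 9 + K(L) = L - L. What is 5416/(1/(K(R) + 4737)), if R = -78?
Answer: 25606848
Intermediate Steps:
K(L) = -9 (K(L) = -9 + (L - L) = -9 + 0 = -9)
5416/(1/(K(R) + 4737)) = 5416/(1/(-9 + 4737)) = 5416/(1/4728) = 5416*4728 = 25606848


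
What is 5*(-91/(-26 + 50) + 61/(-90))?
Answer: -1609/72 ≈ -22.347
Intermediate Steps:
5*(-91/(-26 + 50) + 61/(-90)) = 5*(-91/24 + 61*(-1/90)) = 5*(-91*1/24 - 61/90) = 5*(-91/24 - 61/90) = 5*(-1609/360) = -1609/72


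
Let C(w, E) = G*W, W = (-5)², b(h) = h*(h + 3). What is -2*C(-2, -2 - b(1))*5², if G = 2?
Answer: -2500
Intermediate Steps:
b(h) = h*(3 + h)
W = 25
C(w, E) = 50 (C(w, E) = 2*25 = 50)
-2*C(-2, -2 - b(1))*5² = -2*50*5² = -100*25 = -2500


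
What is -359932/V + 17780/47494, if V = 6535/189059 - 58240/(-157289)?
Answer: -254170262080182169654/285882528616925 ≈ -8.8907e+5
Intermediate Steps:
V = 12038679775/29736901051 (V = 6535*(1/189059) - 58240*(-1/157289) = 6535/189059 + 58240/157289 = 12038679775/29736901051 ≈ 0.40484)
-359932/V + 17780/47494 = -359932/12038679775/29736901051 + 17780/47494 = -359932*29736901051/12038679775 + 17780*(1/47494) = -10703262269088532/12038679775 + 8890/23747 = -254170262080182169654/285882528616925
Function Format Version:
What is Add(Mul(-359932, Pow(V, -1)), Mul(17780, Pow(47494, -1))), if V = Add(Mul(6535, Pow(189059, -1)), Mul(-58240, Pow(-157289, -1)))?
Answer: Rational(-254170262080182169654, 285882528616925) ≈ -8.8907e+5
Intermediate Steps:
V = Rational(12038679775, 29736901051) (V = Add(Mul(6535, Rational(1, 189059)), Mul(-58240, Rational(-1, 157289))) = Add(Rational(6535, 189059), Rational(58240, 157289)) = Rational(12038679775, 29736901051) ≈ 0.40484)
Add(Mul(-359932, Pow(V, -1)), Mul(17780, Pow(47494, -1))) = Add(Mul(-359932, Pow(Rational(12038679775, 29736901051), -1)), Mul(17780, Pow(47494, -1))) = Add(Mul(-359932, Rational(29736901051, 12038679775)), Mul(17780, Rational(1, 47494))) = Add(Rational(-10703262269088532, 12038679775), Rational(8890, 23747)) = Rational(-254170262080182169654, 285882528616925)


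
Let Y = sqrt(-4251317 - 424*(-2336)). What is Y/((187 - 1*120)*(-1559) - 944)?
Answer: -3*I*sqrt(362317)/105397 ≈ -0.017133*I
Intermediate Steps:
Y = 3*I*sqrt(362317) (Y = sqrt(-4251317 + 990464) = sqrt(-3260853) = 3*I*sqrt(362317) ≈ 1805.8*I)
Y/((187 - 1*120)*(-1559) - 944) = (3*I*sqrt(362317))/((187 - 1*120)*(-1559) - 944) = (3*I*sqrt(362317))/((187 - 120)*(-1559) - 944) = (3*I*sqrt(362317))/(67*(-1559) - 944) = (3*I*sqrt(362317))/(-104453 - 944) = (3*I*sqrt(362317))/(-105397) = (3*I*sqrt(362317))*(-1/105397) = -3*I*sqrt(362317)/105397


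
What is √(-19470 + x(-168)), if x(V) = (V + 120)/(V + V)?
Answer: I*√954023/7 ≈ 139.53*I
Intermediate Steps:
x(V) = (120 + V)/(2*V) (x(V) = (120 + V)/((2*V)) = (120 + V)*(1/(2*V)) = (120 + V)/(2*V))
√(-19470 + x(-168)) = √(-19470 + (½)*(120 - 168)/(-168)) = √(-19470 + (½)*(-1/168)*(-48)) = √(-19470 + ⅐) = √(-136289/7) = I*√954023/7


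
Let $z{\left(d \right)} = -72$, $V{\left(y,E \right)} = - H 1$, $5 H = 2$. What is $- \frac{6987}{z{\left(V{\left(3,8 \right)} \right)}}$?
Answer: $\frac{2329}{24} \approx 97.042$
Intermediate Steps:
$H = \frac{2}{5}$ ($H = \frac{1}{5} \cdot 2 = \frac{2}{5} \approx 0.4$)
$V{\left(y,E \right)} = - \frac{2}{5}$ ($V{\left(y,E \right)} = - \frac{2 \cdot 1}{5} = \left(-1\right) \frac{2}{5} = - \frac{2}{5}$)
$- \frac{6987}{z{\left(V{\left(3,8 \right)} \right)}} = - \frac{6987}{-72} = \left(-6987\right) \left(- \frac{1}{72}\right) = \frac{2329}{24}$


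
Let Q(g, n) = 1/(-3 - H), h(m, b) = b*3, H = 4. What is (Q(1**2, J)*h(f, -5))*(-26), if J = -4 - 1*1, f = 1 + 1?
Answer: -390/7 ≈ -55.714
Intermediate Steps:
f = 2
J = -5 (J = -4 - 1 = -5)
h(m, b) = 3*b
Q(g, n) = -1/7 (Q(g, n) = 1/(-3 - 1*4) = 1/(-3 - 4) = 1/(-7) = -1/7)
(Q(1**2, J)*h(f, -5))*(-26) = -3*(-5)/7*(-26) = -1/7*(-15)*(-26) = (15/7)*(-26) = -390/7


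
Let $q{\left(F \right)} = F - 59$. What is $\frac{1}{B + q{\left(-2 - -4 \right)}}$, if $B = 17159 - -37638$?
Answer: $\frac{1}{54740} \approx 1.8268 \cdot 10^{-5}$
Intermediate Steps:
$q{\left(F \right)} = -59 + F$ ($q{\left(F \right)} = F - 59 = -59 + F$)
$B = 54797$ ($B = 17159 + 37638 = 54797$)
$\frac{1}{B + q{\left(-2 - -4 \right)}} = \frac{1}{54797 - 57} = \frac{1}{54740}$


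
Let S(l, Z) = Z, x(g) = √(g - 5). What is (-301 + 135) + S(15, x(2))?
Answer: -166 + I*√3 ≈ -166.0 + 1.732*I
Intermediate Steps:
x(g) = √(-5 + g)
(-301 + 135) + S(15, x(2)) = (-301 + 135) + √(-5 + 2) = -166 + √(-3) = -166 + I*√3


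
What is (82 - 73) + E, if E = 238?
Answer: 247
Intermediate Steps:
(82 - 73) + E = (82 - 73) + 238 = 9 + 238 = 247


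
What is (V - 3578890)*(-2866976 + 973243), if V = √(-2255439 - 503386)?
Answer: 6777462096370 - 9468665*I*√110353 ≈ 6.7775e+12 - 3.1454e+9*I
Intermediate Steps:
V = 5*I*√110353 (V = √(-2758825) = 5*I*√110353 ≈ 1661.0*I)
(V - 3578890)*(-2866976 + 973243) = (5*I*√110353 - 3578890)*(-2866976 + 973243) = (-3578890 + 5*I*√110353)*(-1893733) = 6777462096370 - 9468665*I*√110353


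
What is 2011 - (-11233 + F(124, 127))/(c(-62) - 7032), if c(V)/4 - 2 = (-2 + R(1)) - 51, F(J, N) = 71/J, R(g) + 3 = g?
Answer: 1804999995/898256 ≈ 2009.4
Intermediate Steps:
R(g) = -3 + g
c(V) = -212 (c(V) = 8 + 4*((-2 + (-3 + 1)) - 51) = 8 + 4*((-2 - 2) - 51) = 8 + 4*(-4 - 51) = 8 + 4*(-55) = 8 - 220 = -212)
2011 - (-11233 + F(124, 127))/(c(-62) - 7032) = 2011 - (-11233 + 71/124)/(-212 - 7032) = 2011 - (-11233 + 71*(1/124))/(-7244) = 2011 - (-11233 + 71/124)*(-1)/7244 = 2011 - (-1392821)*(-1)/(124*7244) = 2011 - 1*1392821/898256 = 2011 - 1392821/898256 = 1804999995/898256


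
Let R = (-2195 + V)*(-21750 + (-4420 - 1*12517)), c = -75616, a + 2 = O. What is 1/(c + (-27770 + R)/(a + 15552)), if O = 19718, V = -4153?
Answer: -17634/1210633891 ≈ -1.4566e-5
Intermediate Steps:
a = 19716 (a = -2 + 19718 = 19716)
R = 245585076 (R = (-2195 - 4153)*(-21750 + (-4420 - 1*12517)) = -6348*(-21750 + (-4420 - 12517)) = -6348*(-21750 - 16937) = -6348*(-38687) = 245585076)
1/(c + (-27770 + R)/(a + 15552)) = 1/(-75616 + (-27770 + 245585076)/(19716 + 15552)) = 1/(-75616 + 245557306/35268) = 1/(-75616 + 245557306*(1/35268)) = 1/(-75616 + 122778653/17634) = 1/(-1210633891/17634) = -17634/1210633891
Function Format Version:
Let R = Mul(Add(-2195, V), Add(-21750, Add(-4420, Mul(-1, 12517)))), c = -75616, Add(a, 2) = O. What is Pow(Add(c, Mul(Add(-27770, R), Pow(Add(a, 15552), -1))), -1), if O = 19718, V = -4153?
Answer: Rational(-17634, 1210633891) ≈ -1.4566e-5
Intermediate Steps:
a = 19716 (a = Add(-2, 19718) = 19716)
R = 245585076 (R = Mul(Add(-2195, -4153), Add(-21750, Add(-4420, Mul(-1, 12517)))) = Mul(-6348, Add(-21750, Add(-4420, -12517))) = Mul(-6348, Add(-21750, -16937)) = Mul(-6348, -38687) = 245585076)
Pow(Add(c, Mul(Add(-27770, R), Pow(Add(a, 15552), -1))), -1) = Pow(Add(-75616, Mul(Add(-27770, 245585076), Pow(Add(19716, 15552), -1))), -1) = Pow(Add(-75616, Mul(245557306, Pow(35268, -1))), -1) = Pow(Add(-75616, Mul(245557306, Rational(1, 35268))), -1) = Pow(Add(-75616, Rational(122778653, 17634)), -1) = Pow(Rational(-1210633891, 17634), -1) = Rational(-17634, 1210633891)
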